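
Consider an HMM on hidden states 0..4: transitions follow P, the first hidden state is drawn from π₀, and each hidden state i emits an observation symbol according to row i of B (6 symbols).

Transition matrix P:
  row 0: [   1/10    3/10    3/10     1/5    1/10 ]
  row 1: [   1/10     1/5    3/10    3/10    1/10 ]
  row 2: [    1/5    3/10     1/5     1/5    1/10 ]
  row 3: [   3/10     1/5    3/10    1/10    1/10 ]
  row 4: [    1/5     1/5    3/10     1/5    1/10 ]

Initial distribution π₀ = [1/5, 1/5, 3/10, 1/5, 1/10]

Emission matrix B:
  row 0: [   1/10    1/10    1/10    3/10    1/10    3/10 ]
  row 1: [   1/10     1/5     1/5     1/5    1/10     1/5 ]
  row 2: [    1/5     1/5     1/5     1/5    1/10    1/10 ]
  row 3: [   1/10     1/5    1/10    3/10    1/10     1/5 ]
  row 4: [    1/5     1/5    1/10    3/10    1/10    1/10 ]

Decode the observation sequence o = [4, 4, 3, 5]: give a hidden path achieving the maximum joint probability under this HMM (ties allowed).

path = [2, 1, 3, 0]

t=0: δ = [2.000e-02, 2.000e-02, 3.000e-02, 2.000e-02, 1.000e-02]  (obs o_0=4)
t=1: δ = [6.000e-04, 9.000e-04, 6.000e-04, 6.000e-04, 3.000e-04]  ψ = [2, 2, 0, 1, 2]  (obs o_1=4)
t=2: δ = [5.400e-05, 3.600e-05, 5.400e-05, 8.100e-05, 2.700e-05]  ψ = [3, 0, 1, 1, 1]  (obs o_2=3)
t=3: δ = [7.290e-06, 3.240e-06, 2.430e-06, 2.160e-06, 8.100e-07]  ψ = [3, 0, 3, 0, 3]  (obs o_3=5)
backtrack: best end state = 0; path = [2, 1, 3, 0]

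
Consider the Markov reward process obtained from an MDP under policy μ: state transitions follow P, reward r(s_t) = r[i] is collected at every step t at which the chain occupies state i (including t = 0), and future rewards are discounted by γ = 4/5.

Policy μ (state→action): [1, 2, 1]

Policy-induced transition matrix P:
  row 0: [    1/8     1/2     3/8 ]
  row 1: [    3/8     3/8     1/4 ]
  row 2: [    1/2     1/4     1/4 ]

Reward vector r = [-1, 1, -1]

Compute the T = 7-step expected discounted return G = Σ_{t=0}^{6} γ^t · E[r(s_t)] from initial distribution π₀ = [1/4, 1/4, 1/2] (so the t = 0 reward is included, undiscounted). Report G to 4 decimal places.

t=0: π = [0.2500, 0.2500, 0.5000], E[r] = -0.5000, γ^t·E[r] = -0.500000, running G = -0.500000
t=1: π = [0.3750, 0.3438, 0.2813], E[r] = -0.3125, γ^t·E[r] = -0.250000, running G = -0.750000
t=2: π = [0.3164, 0.3867, 0.2969], E[r] = -0.2266, γ^t·E[r] = -0.145000, running G = -0.895000
t=3: π = [0.3330, 0.3774, 0.2896], E[r] = -0.2451, γ^t·E[r] = -0.125500, running G = -1.020500
t=4: π = [0.3279, 0.3804, 0.2916], E[r] = -0.2391, γ^t·E[r] = -0.097950, running G = -1.118450
t=5: π = [0.3295, 0.3795, 0.2910], E[r] = -0.2409, γ^t·E[r] = -0.078945, running G = -1.197395
t=6: π = [0.3290, 0.3798, 0.2912], E[r] = -0.2404, γ^t·E[r] = -0.063015, running G = -1.260410

G = -1.2604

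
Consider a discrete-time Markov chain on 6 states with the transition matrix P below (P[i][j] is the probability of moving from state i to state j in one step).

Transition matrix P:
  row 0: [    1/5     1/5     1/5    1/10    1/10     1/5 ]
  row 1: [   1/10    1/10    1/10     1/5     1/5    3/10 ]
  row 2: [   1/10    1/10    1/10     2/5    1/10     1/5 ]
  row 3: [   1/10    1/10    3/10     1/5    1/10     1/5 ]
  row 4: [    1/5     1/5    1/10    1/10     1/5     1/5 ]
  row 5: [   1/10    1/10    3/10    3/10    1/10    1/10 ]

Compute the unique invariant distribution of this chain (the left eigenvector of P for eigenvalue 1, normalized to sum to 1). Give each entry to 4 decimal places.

π = [0.1250, 0.1250, 0.1979, 0.2339, 0.1250, 0.1932]

Balance equations π_j = Σ_i π_i·P[i][j]:
  π_0 = 1/5·π_0 + 1/10·π_1 + 1/10·π_2 + 1/10·π_3 + 1/5·π_4 + 1/10·π_5
  π_1 = 1/5·π_0 + 1/10·π_1 + 1/10·π_2 + 1/10·π_3 + 1/5·π_4 + 1/10·π_5
  π_2 = 1/5·π_0 + 1/10·π_1 + 1/10·π_2 + 3/10·π_3 + 1/10·π_4 + 3/10·π_5
  π_3 = 1/10·π_0 + 1/5·π_1 + 2/5·π_2 + 1/5·π_3 + 1/10·π_4 + 3/10·π_5
  π_4 = 1/10·π_0 + 1/5·π_1 + 1/10·π_2 + 1/10·π_3 + 1/5·π_4 + 1/10·π_5
  normalize: π_0 + π_1 + π_2 + π_3 + π_4 + π_5 = 1
Solving the linear system gives exactly π = [1/8, 1/8, 19/96, 247/1056, 1/8, 17/88].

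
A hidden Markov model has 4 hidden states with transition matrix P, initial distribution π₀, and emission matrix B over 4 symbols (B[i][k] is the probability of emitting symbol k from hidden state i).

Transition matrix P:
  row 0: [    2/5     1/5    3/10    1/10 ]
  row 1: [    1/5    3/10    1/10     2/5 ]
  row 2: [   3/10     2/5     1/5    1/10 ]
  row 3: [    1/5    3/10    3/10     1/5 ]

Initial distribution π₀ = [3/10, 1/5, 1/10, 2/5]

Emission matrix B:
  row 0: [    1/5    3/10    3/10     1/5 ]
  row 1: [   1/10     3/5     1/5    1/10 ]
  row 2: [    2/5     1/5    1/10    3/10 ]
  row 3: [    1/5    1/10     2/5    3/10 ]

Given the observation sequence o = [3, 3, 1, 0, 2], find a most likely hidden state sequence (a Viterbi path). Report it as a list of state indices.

t=0: δ = [6.000e-02, 2.000e-02, 3.000e-02, 1.200e-01]  (obs o_0=3)
t=1: δ = [4.800e-03, 3.600e-03, 1.080e-02, 7.200e-03]  ψ = [0, 3, 3, 3]  (obs o_1=3)
t=2: δ = [9.720e-04, 2.592e-03, 4.320e-04, 1.440e-04]  ψ = [2, 2, 2, 1]  (obs o_2=1)
t=3: δ = [1.037e-04, 7.776e-05, 1.166e-04, 2.074e-04]  ψ = [1, 1, 0, 1]  (obs o_3=0)
t=4: δ = [1.244e-05, 1.244e-05, 6.221e-06, 1.659e-05]  ψ = [0, 3, 3, 3]  (obs o_4=2)
backtrack: best end state = 3; path = [3, 2, 1, 3, 3]

path = [3, 2, 1, 3, 3]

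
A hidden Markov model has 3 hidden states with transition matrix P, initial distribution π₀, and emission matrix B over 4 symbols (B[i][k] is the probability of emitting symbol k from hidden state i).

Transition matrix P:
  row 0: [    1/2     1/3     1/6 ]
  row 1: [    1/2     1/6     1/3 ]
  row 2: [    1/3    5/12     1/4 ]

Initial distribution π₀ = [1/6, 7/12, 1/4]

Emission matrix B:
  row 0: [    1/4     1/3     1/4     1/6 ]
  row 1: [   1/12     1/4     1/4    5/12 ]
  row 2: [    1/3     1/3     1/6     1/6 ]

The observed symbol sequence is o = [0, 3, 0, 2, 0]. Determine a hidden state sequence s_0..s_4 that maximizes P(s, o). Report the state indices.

t=0: δ = [4.167e-02, 4.861e-02, 8.333e-02]  (obs o_0=0)
t=1: δ = [4.630e-03, 1.447e-02, 3.472e-03]  ψ = [2, 2, 2]  (obs o_1=3)
t=2: δ = [1.808e-03, 2.009e-04, 1.608e-03]  ψ = [1, 1, 1]  (obs o_2=0)
t=3: δ = [2.261e-04, 1.674e-04, 6.698e-05]  ψ = [0, 2, 2]  (obs o_3=2)
t=4: δ = [2.826e-05, 6.279e-06, 1.861e-05]  ψ = [0, 0, 1]  (obs o_4=0)
backtrack: best end state = 0; path = [2, 1, 0, 0, 0]

path = [2, 1, 0, 0, 0]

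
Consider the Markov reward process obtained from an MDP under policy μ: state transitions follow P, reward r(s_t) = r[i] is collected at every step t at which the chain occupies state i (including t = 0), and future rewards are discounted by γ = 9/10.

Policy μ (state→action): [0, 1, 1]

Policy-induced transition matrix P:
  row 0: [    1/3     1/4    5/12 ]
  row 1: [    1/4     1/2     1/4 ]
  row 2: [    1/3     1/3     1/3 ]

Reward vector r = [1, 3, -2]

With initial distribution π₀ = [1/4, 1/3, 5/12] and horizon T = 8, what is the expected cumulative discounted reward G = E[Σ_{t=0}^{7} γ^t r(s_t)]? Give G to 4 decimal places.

t=0: π = [0.2500, 0.3333, 0.4167], E[r] = 0.4167, γ^t·E[r] = 0.416667, running G = 0.416667
t=1: π = [0.3056, 0.3681, 0.3264], E[r] = 0.7569, γ^t·E[r] = 0.681250, running G = 1.097917
t=2: π = [0.3027, 0.3692, 0.3281], E[r] = 0.7541, γ^t·E[r] = 0.610781, running G = 1.708698
t=3: π = [0.3026, 0.3696, 0.3278], E[r] = 0.7559, γ^t·E[r] = 0.551074, running G = 2.259772
t=4: π = [0.3025, 0.3697, 0.3277], E[r] = 0.7562, γ^t·E[r] = 0.496159, running G = 2.755931
t=5: π = [0.3025, 0.3697, 0.3277], E[r] = 0.7563, γ^t·E[r] = 0.446580, running G = 3.202511
t=6: π = [0.3025, 0.3697, 0.3277], E[r] = 0.7563, γ^t·E[r] = 0.401929, running G = 3.604440
t=7: π = [0.3025, 0.3697, 0.3277], E[r] = 0.7563, γ^t·E[r] = 0.361737, running G = 3.966177

G = 3.9662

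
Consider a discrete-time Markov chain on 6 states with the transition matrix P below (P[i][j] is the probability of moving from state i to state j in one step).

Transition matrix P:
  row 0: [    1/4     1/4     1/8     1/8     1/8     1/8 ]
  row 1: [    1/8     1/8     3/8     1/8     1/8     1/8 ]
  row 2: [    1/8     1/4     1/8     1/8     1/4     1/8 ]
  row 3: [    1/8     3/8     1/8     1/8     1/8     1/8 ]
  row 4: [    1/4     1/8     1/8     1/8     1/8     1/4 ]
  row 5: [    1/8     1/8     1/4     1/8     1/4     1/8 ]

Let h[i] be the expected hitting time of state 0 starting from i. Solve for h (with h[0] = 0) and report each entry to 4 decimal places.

h = [0.0000, 6.8285, 6.7441, 6.8496, 5.9842, 6.7335]

First-step conditioning: h[0] = 0; for i ≠ 0, h[i] = 1 + Σ_k P[i][k]·h[k].
  h[1] = 1 + 1/8·h[1] + 3/8·h[2] + 1/8·h[3] + 1/8·h[4] + 1/8·h[5]
  h[2] = 1 + 1/4·h[1] + 1/8·h[2] + 1/8·h[3] + 1/4·h[4] + 1/8·h[5]
  h[3] = 1 + 3/8·h[1] + 1/8·h[2] + 1/8·h[3] + 1/8·h[4] + 1/8·h[5]
  h[4] = 1 + 1/8·h[1] + 1/8·h[2] + 1/8·h[3] + 1/8·h[4] + 1/4·h[5]
  h[5] = 1 + 1/8·h[1] + 1/4·h[2] + 1/8·h[3] + 1/4·h[4] + 1/8·h[5]
Solving the 5×5 linear system over states ≠ 0 gives exactly h = [0, 2588/379, 2556/379, 2596/379, 2268/379, 2552/379] (h[0] = 0 is the target).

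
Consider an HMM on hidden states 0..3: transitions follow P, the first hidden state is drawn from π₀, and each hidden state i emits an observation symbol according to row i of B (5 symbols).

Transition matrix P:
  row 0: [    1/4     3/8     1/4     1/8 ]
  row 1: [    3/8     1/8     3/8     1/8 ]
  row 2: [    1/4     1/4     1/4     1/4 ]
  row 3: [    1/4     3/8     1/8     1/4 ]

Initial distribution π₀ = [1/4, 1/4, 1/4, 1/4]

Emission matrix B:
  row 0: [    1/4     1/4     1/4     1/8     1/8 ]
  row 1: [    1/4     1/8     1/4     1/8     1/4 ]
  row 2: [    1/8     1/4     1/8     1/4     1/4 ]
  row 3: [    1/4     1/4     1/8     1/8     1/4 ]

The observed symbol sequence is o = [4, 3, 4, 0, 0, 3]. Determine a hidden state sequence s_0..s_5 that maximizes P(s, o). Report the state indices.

t=0: δ = [3.125e-02, 6.250e-02, 6.250e-02, 6.250e-02]  (obs o_0=4)
t=1: δ = [2.930e-03, 2.930e-03, 5.859e-03, 1.953e-03]  ψ = [1, 3, 1, 2]  (obs o_1=3)
t=2: δ = [1.831e-04, 3.662e-04, 3.662e-04, 3.662e-04]  ψ = [2, 2, 2, 2]  (obs o_2=4)
t=3: δ = [3.433e-05, 3.433e-05, 1.717e-05, 2.289e-05]  ψ = [1, 3, 1, 2]  (obs o_3=0)
t=4: δ = [3.219e-06, 3.219e-06, 1.609e-06, 1.431e-06]  ψ = [1, 0, 1, 3]  (obs o_4=0)
t=5: δ = [1.509e-07, 1.509e-07, 3.017e-07, 5.029e-08]  ψ = [1, 0, 1, 0]  (obs o_5=3)
backtrack: best end state = 2; path = [1, 2, 1, 0, 1, 2]

path = [1, 2, 1, 0, 1, 2]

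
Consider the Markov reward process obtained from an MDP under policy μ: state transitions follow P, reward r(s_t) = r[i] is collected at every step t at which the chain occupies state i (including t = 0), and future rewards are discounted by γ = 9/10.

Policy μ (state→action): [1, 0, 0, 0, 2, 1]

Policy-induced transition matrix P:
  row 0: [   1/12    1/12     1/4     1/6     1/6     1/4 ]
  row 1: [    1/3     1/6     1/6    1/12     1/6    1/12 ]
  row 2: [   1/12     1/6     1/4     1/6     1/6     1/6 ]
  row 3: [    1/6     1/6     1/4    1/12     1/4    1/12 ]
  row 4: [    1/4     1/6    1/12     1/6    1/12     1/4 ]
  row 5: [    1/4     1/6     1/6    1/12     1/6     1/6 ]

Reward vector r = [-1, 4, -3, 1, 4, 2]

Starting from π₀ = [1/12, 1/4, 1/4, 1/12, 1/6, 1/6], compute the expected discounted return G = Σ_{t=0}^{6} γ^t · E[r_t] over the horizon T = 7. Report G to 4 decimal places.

t=0: π = [0.0833, 0.2500, 0.2500, 0.0833, 0.1667, 0.1667], E[r] = 1.2500, γ^t·E[r] = 1.250000, running G = 1.250000
t=1: π = [0.2083, 0.1597, 0.1875, 0.1250, 0.1597, 0.1597], E[r] = 0.9514, γ^t·E[r] = 0.856250, running G = 2.106250
t=2: π = [0.1869, 0.1493, 0.1968, 0.1296, 0.1638, 0.1736], E[r] = 0.9520, γ^t·E[r] = 0.771094, running G = 2.877344
t=3: π = [0.1877, 0.1511, 0.1958, 0.1290, 0.1638, 0.1726], E[r] = 0.9588, γ^t·E[r] = 0.698977, running G = 3.576320
t=4: π = [0.1879, 0.1510, 0.1957, 0.1289, 0.1638, 0.1726], E[r] = 0.9582, γ^t·E[r] = 0.628707, running G = 4.205027
t=5: π = [0.1879, 0.1510, 0.1957, 0.1290, 0.1638, 0.1726], E[r] = 0.9582, γ^t·E[r] = 0.565817, running G = 4.770844
t=6: π = [0.1879, 0.1510, 0.1957, 0.1289, 0.1638, 0.1726], E[r] = 0.9582, γ^t·E[r] = 0.509241, running G = 5.280085

G = 5.2801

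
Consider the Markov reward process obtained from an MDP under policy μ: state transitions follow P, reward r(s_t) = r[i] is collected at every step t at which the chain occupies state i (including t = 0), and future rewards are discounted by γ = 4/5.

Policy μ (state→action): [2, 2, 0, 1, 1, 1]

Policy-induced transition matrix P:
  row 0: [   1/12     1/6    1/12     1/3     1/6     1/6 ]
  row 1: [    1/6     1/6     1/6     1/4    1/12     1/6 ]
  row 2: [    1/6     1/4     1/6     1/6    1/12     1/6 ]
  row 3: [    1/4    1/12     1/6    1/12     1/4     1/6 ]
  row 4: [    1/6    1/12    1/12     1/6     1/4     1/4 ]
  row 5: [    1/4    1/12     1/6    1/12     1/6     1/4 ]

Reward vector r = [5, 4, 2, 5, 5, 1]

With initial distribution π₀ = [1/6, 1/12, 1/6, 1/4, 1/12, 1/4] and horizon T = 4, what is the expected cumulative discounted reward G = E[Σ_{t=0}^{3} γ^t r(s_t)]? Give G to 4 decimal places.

t=0: π = [0.1667, 0.0833, 0.1667, 0.2500, 0.0833, 0.2500], E[r] = 3.4167, γ^t·E[r] = 3.416667, running G = 3.416667
t=1: π = [0.1944, 0.1319, 0.1458, 0.1597, 0.1736, 0.1944], E[r] = 3.6528, γ^t·E[r] = 2.922222, running G = 6.338889
t=2: π = [0.1800, 0.1348, 0.1360, 0.1806, 0.1713, 0.1973], E[r] = 3.6678, γ^t·E[r] = 2.347407, running G = 8.686296
t=3: π = [0.1832, 0.1322, 0.1374, 0.1764, 0.1734, 0.1974], E[r] = 3.6660, γ^t·E[r] = 1.877012, running G = 10.563309

G = 10.5633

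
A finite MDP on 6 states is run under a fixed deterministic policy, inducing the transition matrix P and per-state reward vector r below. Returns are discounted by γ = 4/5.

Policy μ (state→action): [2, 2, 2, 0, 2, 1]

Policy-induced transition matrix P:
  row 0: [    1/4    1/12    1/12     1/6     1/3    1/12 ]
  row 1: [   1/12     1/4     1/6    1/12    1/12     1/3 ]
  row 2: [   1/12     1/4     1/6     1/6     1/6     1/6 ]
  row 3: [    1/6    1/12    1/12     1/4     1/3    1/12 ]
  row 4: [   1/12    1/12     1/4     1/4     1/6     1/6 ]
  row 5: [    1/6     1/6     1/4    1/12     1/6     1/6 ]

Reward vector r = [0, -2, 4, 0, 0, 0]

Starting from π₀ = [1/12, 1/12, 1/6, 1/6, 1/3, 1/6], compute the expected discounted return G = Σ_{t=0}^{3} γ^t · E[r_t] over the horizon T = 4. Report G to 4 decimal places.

t=0: π = [0.0833, 0.0833, 0.1667, 0.1667, 0.3333, 0.1667], E[r] = 0.5000, γ^t·E[r] = 0.500000, running G = 0.500000
t=1: π = [0.1250, 0.1389, 0.1875, 0.1875, 0.2014, 0.1597], E[r] = 0.4722, γ^t·E[r] = 0.377778, running G = 0.877778
t=2: π = [0.1331, 0.1510, 0.1707, 0.1742, 0.2072, 0.1638], E[r] = 0.3808, γ^t·E[r] = 0.243704, running G = 1.121481
t=3: π = [0.1337, 0.1506, 0.1720, 0.1722, 0.2053, 0.1662], E[r] = 0.3867, γ^t·E[r] = 0.197975, running G = 1.319457

G = 1.3195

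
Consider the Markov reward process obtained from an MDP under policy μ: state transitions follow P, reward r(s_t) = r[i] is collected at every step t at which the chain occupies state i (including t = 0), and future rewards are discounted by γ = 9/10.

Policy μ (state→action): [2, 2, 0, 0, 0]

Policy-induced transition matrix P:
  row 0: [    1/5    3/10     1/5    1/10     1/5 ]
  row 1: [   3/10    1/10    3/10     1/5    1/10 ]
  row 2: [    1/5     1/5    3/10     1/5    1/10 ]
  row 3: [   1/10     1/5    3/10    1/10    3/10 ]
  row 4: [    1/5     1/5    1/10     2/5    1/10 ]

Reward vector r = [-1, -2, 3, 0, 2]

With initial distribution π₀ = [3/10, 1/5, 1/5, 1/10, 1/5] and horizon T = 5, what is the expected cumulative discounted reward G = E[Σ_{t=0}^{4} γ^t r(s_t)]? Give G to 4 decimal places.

G = 1.6395

t=0: π = [0.3000, 0.2000, 0.2000, 0.1000, 0.2000], E[r] = 0.3000, γ^t·E[r] = 0.300000, running G = 0.300000
t=1: π = [0.2100, 0.2100, 0.2300, 0.2000, 0.1500], E[r] = 0.3600, γ^t·E[r] = 0.324000, running G = 0.624000
t=2: π = [0.2010, 0.2000, 0.2490, 0.1890, 0.1610], E[r] = 0.4680, γ^t·E[r] = 0.379080, running G = 1.003080
t=3: π = [0.2011, 0.2001, 0.2477, 0.1932, 0.1579], E[r] = 0.4576, γ^t·E[r] = 0.333590, running G = 1.336670
t=4: π = [0.2007, 0.2001, 0.2483, 0.1922, 0.1588], E[r] = 0.4615, γ^t·E[r] = 0.302816, running G = 1.639487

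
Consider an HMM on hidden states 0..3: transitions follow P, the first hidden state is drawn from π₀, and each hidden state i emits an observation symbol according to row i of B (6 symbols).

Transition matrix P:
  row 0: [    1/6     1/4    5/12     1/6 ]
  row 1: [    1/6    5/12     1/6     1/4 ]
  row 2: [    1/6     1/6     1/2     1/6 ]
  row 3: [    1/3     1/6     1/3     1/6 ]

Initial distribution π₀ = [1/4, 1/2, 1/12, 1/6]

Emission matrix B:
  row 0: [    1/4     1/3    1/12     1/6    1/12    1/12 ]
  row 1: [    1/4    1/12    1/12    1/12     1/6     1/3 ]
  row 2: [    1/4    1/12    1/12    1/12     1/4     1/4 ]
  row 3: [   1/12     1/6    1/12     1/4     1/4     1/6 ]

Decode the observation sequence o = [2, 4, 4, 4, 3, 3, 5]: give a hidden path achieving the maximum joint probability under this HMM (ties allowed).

t=0: δ = [2.083e-02, 4.167e-02, 6.944e-03, 1.389e-02]  (obs o_0=2)
t=1: δ = [5.787e-04, 2.894e-03, 2.170e-03, 2.604e-03]  ψ = [1, 1, 0, 1]  (obs o_1=4)
t=2: δ = [7.234e-05, 2.009e-04, 2.713e-04, 1.808e-04]  ψ = [3, 1, 2, 1]  (obs o_2=4)
t=3: δ = [5.023e-06, 1.395e-05, 3.391e-05, 1.256e-05]  ψ = [3, 1, 2, 1]  (obs o_3=4)
t=4: δ = [9.419e-07, 4.845e-07, 1.413e-06, 1.413e-06]  ψ = [2, 1, 2, 2]  (obs o_4=3)
t=5: δ = [7.849e-08, 1.962e-08, 5.887e-08, 5.887e-08]  ψ = [3, 0, 2, 2]  (obs o_5=3)
t=6: δ = [1.635e-09, 6.541e-09, 8.176e-09, 2.180e-09]  ψ = [3, 0, 0, 0]  (obs o_6=5)
backtrack: best end state = 2; path = [0, 2, 2, 2, 3, 0, 2]

path = [0, 2, 2, 2, 3, 0, 2]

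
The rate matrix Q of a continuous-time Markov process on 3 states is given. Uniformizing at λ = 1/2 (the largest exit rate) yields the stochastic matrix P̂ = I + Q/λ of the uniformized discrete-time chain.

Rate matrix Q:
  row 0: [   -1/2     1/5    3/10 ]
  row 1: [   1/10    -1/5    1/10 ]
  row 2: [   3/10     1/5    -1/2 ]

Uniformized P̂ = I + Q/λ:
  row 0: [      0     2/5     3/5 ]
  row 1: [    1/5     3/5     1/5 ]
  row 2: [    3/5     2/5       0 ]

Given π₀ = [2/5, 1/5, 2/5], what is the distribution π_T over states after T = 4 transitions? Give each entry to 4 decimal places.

t=0: π = [0.4000, 0.2000, 0.4000]
t=1: π = [0.2800, 0.4400, 0.2800]
t=2: π = [0.2560, 0.4880, 0.2560]
t=3: π = [0.2512, 0.4976, 0.2512]
t=4: π = [0.2502, 0.4995, 0.2502]

π = [0.2502, 0.4995, 0.2502]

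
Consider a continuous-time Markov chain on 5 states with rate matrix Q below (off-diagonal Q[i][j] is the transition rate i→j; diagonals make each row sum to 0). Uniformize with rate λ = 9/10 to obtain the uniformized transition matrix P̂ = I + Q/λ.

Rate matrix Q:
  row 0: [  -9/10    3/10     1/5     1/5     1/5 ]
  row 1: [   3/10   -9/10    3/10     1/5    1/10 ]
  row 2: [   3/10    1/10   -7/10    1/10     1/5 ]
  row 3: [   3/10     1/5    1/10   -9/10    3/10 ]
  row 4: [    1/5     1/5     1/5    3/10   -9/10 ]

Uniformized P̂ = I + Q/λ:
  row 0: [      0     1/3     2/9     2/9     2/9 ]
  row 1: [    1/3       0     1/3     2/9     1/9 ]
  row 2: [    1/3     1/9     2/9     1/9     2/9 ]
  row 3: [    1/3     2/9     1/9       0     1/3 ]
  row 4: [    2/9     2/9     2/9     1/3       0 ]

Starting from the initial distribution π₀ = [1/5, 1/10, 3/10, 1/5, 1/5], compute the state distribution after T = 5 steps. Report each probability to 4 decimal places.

π = [0.2352, 0.1827, 0.2228, 0.1779, 0.1815]

t=0: π = [0.2000, 0.1000, 0.3000, 0.2000, 0.2000]
t=1: π = [0.2444, 0.1889, 0.2111, 0.1667, 0.1889]
t=2: π = [0.2309, 0.1840, 0.2247, 0.1827, 0.1778]
t=3: π = [0.2366, 0.1820, 0.2224, 0.1764, 0.1826]
t=4: π = [0.2342, 0.1834, 0.2228, 0.1786, 0.1810]
t=5: π = [0.2352, 0.1827, 0.2228, 0.1779, 0.1815]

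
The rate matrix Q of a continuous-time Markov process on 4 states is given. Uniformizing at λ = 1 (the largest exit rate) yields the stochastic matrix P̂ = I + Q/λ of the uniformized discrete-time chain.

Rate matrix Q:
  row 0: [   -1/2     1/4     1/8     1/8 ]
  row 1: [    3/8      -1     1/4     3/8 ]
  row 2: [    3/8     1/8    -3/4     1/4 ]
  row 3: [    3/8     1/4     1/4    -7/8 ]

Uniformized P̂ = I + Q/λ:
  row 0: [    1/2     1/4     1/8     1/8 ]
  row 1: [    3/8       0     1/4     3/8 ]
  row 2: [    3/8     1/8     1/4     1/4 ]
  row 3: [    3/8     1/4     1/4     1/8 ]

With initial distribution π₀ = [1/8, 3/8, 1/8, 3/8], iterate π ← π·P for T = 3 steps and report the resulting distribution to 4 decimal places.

t=0: π = [0.1250, 0.3750, 0.1250, 0.3750]
t=1: π = [0.3906, 0.1406, 0.2344, 0.2344]
t=2: π = [0.4238, 0.1855, 0.2012, 0.1895]
t=3: π = [0.4280, 0.1785, 0.1970, 0.1965]

π = [0.4280, 0.1785, 0.1970, 0.1965]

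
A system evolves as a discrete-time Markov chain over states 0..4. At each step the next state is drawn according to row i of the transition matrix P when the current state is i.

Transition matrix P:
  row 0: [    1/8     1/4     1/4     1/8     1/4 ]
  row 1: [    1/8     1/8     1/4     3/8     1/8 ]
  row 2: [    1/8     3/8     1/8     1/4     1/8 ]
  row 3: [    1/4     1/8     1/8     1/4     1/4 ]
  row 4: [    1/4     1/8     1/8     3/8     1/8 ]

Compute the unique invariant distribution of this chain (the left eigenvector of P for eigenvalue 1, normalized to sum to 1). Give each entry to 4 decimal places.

Balance equations π_j = Σ_i π_i·P[i][j]:
  π_0 = 1/8·π_0 + 1/8·π_1 + 1/8·π_2 + 1/4·π_3 + 1/4·π_4
  π_1 = 1/4·π_0 + 1/8·π_1 + 3/8·π_2 + 1/8·π_3 + 1/8·π_4
  π_2 = 1/4·π_0 + 1/4·π_1 + 1/8·π_2 + 1/8·π_3 + 1/8·π_4
  π_3 = 1/8·π_0 + 3/8·π_1 + 1/4·π_2 + 1/4·π_3 + 3/8·π_4
  normalize: π_0 + π_1 + π_2 + π_3 + π_4 = 1
Solving the linear system gives exactly π = [105/577, 110/577, 99/577, 158/577, 105/577].

π = [0.1820, 0.1906, 0.1716, 0.2738, 0.1820]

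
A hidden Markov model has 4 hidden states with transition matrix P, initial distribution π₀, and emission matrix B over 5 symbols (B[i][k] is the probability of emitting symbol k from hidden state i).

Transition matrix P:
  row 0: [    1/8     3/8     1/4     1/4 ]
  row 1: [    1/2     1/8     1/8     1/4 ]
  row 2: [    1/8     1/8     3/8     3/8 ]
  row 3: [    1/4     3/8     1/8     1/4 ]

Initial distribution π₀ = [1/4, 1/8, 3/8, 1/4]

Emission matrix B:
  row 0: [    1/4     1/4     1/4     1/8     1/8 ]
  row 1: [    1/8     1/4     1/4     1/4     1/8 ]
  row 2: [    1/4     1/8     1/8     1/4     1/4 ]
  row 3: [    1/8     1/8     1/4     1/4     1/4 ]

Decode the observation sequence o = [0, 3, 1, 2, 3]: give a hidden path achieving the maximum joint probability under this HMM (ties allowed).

path = [2, 3, 1, 0, 1]

t=0: δ = [6.250e-02, 1.562e-02, 9.375e-02, 3.125e-02]  (obs o_0=0)
t=1: δ = [1.465e-03, 5.859e-03, 8.789e-03, 8.789e-03]  ψ = [2, 0, 2, 2]  (obs o_1=3)
t=2: δ = [7.324e-04, 8.240e-04, 4.120e-04, 4.120e-04]  ψ = [1, 3, 2, 2]  (obs o_2=1)
t=3: δ = [1.030e-04, 6.866e-05, 2.289e-05, 5.150e-05]  ψ = [1, 0, 0, 1]  (obs o_3=2)
t=4: δ = [4.292e-06, 9.656e-06, 6.437e-06, 6.437e-06]  ψ = [1, 0, 0, 0]  (obs o_4=3)
backtrack: best end state = 1; path = [2, 3, 1, 0, 1]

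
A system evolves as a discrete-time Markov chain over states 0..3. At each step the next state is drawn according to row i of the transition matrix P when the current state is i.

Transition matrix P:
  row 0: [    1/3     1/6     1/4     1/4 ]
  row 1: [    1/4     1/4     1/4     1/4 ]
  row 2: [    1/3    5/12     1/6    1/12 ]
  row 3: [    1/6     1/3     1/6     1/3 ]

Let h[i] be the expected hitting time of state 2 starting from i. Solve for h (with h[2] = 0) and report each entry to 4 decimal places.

h = [4.4000, 4.4000, 0.0000, 4.8000]

First-step conditioning: h[2] = 0; for i ≠ 2, h[i] = 1 + Σ_k P[i][k]·h[k].
  h[0] = 1 + 1/3·h[0] + 1/6·h[1] + 1/4·h[3]
  h[1] = 1 + 1/4·h[0] + 1/4·h[1] + 1/4·h[3]
  h[3] = 1 + 1/6·h[0] + 1/3·h[1] + 1/3·h[3]
Solving the 3×3 linear system over states ≠ 2 gives exactly h = [22/5, 22/5, 0, 24/5] (h[2] = 0 is the target).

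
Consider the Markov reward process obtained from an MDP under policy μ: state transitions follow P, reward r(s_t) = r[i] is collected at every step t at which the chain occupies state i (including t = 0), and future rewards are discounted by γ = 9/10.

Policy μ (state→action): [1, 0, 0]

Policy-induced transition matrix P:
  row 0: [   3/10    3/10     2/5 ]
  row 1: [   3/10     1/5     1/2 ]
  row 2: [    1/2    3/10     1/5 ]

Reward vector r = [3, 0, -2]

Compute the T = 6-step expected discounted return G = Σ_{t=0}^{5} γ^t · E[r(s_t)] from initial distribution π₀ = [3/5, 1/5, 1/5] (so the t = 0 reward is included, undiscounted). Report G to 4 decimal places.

t=0: π = [0.6000, 0.2000, 0.2000], E[r] = 1.4000, γ^t·E[r] = 1.400000, running G = 1.400000
t=1: π = [0.3400, 0.2800, 0.3800], E[r] = 0.2600, γ^t·E[r] = 0.234000, running G = 1.634000
t=2: π = [0.3760, 0.2720, 0.3520], E[r] = 0.4240, γ^t·E[r] = 0.343440, running G = 1.977440
t=3: π = [0.3704, 0.2728, 0.3568], E[r] = 0.3976, γ^t·E[r] = 0.289850, running G = 2.267290
t=4: π = [0.3714, 0.2727, 0.3559], E[r] = 0.4022, γ^t·E[r] = 0.263910, running G = 2.531200
t=5: π = [0.3712, 0.2727, 0.3561], E[r] = 0.4014, γ^t·E[r] = 0.237009, running G = 2.768209

G = 2.7682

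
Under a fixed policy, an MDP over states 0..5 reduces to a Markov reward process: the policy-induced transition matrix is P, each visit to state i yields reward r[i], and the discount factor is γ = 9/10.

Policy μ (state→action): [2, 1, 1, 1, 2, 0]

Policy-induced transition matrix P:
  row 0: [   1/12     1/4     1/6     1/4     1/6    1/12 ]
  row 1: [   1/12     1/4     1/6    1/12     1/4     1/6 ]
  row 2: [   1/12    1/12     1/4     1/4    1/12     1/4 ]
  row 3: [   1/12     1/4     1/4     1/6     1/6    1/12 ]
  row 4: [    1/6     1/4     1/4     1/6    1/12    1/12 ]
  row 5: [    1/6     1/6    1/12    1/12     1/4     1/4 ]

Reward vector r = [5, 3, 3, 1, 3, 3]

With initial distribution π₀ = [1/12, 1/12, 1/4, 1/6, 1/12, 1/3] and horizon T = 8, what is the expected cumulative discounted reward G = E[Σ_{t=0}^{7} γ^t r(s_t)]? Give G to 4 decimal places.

G = 16.4604

t=0: π = [0.0833, 0.0833, 0.2500, 0.1667, 0.0833, 0.3333], E[r] = 2.8333, γ^t·E[r] = 2.833333, running G = 2.833333
t=1: π = [0.1181, 0.1806, 0.1806, 0.1597, 0.1736, 0.1875], E[r] = 2.9167, γ^t·E[r] = 2.625000, running G = 5.458333
t=2: π = [0.1134, 0.2043, 0.1939, 0.1609, 0.1678, 0.1597], E[r] = 2.9051, γ^t·E[r] = 2.353125, running G = 7.811458
t=3: π = [0.1106, 0.2044, 0.1969, 0.1619, 0.1669, 0.1593], E[r] = 2.8974, γ^t·E[r] = 2.112188, running G = 9.923646
t=4: π = [0.1105, 0.2039, 0.1972, 0.1620, 0.1667, 0.1597], E[r] = 2.8970, γ^t·E[r] = 1.900753, running G = 11.824398
t=5: π = [0.1105, 0.2038, 0.1972, 0.1620, 0.1666, 0.1598], E[r] = 2.8971, γ^t·E[r] = 1.710680, running G = 13.535079
t=6: π = [0.1105, 0.2038, 0.1972, 0.1620, 0.1667, 0.1598], E[r] = 2.8971, γ^t·E[r] = 1.539619, running G = 15.074698
t=7: π = [0.1105, 0.2038, 0.1972, 0.1620, 0.1667, 0.1598], E[r] = 2.8971, γ^t·E[r] = 1.385658, running G = 16.460356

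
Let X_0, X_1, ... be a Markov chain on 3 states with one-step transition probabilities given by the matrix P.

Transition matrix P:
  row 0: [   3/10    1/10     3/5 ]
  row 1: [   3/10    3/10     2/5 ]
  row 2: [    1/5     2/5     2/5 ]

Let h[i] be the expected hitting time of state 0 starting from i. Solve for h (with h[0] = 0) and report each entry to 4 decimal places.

h = [0.0000, 3.8462, 4.2308]

First-step conditioning: h[0] = 0; for i ≠ 0, h[i] = 1 + Σ_k P[i][k]·h[k].
  h[1] = 1 + 3/10·h[1] + 2/5·h[2]
  h[2] = 1 + 2/5·h[1] + 2/5·h[2]
Solving the 2×2 linear system over states ≠ 0 gives exactly h = [0, 50/13, 55/13] (h[0] = 0 is the target).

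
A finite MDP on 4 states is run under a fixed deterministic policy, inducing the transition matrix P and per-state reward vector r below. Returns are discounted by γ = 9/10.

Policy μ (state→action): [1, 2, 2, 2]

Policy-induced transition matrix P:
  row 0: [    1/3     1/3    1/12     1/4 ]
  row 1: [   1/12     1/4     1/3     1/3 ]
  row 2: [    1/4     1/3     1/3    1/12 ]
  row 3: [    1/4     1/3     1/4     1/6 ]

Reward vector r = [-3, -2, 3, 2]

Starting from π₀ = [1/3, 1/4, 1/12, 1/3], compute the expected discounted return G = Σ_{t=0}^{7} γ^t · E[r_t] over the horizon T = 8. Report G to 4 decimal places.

G = -0.9816

t=0: π = [0.3333, 0.2500, 0.0833, 0.3333], E[r] = -0.5833, γ^t·E[r] = -0.583333, running G = -0.583333
t=1: π = [0.2361, 0.3125, 0.2222, 0.2292], E[r] = -0.2083, γ^t·E[r] = -0.187500, running G = -0.770833
t=2: π = [0.2176, 0.3073, 0.2552, 0.2199], E[r] = -0.0619, γ^t·E[r] = -0.050156, running G = -0.820990
t=3: π = [0.2169, 0.3077, 0.2606, 0.2147], E[r] = -0.0549, γ^t·E[r] = -0.040008, running G = -0.860997
t=4: π = [0.2168, 0.3077, 0.2612, 0.2143], E[r] = -0.0535, γ^t·E[r] = -0.035097, running G = -0.896095
t=5: π = [0.2168, 0.3077, 0.2613, 0.2142], E[r] = -0.0534, γ^t·E[r] = -0.031541, running G = -0.927635
t=6: π = [0.2168, 0.3077, 0.2613, 0.2142], E[r] = -0.0534, γ^t·E[r] = -0.028380, running G = -0.956015
t=7: π = [0.2168, 0.3077, 0.2613, 0.2142], E[r] = -0.0534, γ^t·E[r] = -0.025542, running G = -0.981557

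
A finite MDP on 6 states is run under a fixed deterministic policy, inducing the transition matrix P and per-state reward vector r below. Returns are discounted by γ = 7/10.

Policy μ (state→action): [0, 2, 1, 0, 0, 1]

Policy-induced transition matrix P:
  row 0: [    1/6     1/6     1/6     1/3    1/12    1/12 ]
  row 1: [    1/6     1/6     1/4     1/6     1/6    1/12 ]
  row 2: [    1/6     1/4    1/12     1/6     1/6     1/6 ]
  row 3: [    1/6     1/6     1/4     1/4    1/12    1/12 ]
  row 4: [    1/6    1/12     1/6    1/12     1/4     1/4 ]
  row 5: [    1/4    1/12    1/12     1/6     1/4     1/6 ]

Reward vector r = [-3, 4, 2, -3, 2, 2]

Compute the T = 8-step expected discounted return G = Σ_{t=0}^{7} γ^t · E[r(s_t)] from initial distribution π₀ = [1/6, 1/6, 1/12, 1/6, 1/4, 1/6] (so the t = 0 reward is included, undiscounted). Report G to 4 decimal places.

t=0: π = [0.1667, 0.1667, 0.0833, 0.1667, 0.2500, 0.1667], E[r] = 0.6667, γ^t·E[r] = 0.666667, running G = 0.666667
t=1: π = [0.1806, 0.1389, 0.1736, 0.1875, 0.1736, 0.1458], E[r] = 0.4375, γ^t·E[r] = 0.306250, running G = 0.972917
t=2: π = [0.1788, 0.1545, 0.1672, 0.1979, 0.1626, 0.1389], E[r] = 0.4253, γ^t·E[r] = 0.208420, running G = 1.181337
t=3: π = [0.1782, 0.1555, 0.1705, 0.1994, 0.1604, 0.1359], E[r] = 0.4227, γ^t·E[r] = 0.144984, running G = 1.326321
t=4: π = [0.1780, 0.1562, 0.1707, 0.1996, 0.1599, 0.1356], E[r] = 0.4243, γ^t·E[r] = 0.101865, running G = 1.428186
t=5: π = [0.1780, 0.1563, 0.1708, 0.1996, 0.1598, 0.1355], E[r] = 0.4245, γ^t·E[r] = 0.071342, running G = 1.499529
t=6: π = [0.1780, 0.1563, 0.1708, 0.1996, 0.1598, 0.1355], E[r] = 0.4246, γ^t·E[r] = 0.049948, running G = 1.549477
t=7: π = [0.1780, 0.1563, 0.1708, 0.1996, 0.1598, 0.1355], E[r] = 0.4246, γ^t·E[r] = 0.034965, running G = 1.584441

G = 1.5844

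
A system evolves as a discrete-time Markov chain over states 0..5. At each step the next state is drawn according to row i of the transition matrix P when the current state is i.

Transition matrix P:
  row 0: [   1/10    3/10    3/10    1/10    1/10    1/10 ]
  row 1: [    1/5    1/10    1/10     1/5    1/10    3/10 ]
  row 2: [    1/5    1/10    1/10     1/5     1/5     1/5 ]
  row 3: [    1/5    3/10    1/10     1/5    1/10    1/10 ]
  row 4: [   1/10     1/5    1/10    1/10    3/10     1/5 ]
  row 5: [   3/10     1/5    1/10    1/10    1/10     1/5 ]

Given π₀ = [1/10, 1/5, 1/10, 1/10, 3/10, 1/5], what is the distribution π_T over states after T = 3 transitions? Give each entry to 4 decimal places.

π = [0.1856, 0.1993, 0.1370, 0.1482, 0.1428, 0.1871]

t=0: π = [0.1000, 0.2000, 0.1000, 0.1000, 0.3000, 0.2000]
t=1: π = [0.1800, 0.1900, 0.1200, 0.1400, 0.1700, 0.2000]
t=2: π = [0.1850, 0.2010, 0.1360, 0.1450, 0.1460, 0.1870]
t=3: π = [0.1856, 0.1993, 0.1370, 0.1482, 0.1428, 0.1871]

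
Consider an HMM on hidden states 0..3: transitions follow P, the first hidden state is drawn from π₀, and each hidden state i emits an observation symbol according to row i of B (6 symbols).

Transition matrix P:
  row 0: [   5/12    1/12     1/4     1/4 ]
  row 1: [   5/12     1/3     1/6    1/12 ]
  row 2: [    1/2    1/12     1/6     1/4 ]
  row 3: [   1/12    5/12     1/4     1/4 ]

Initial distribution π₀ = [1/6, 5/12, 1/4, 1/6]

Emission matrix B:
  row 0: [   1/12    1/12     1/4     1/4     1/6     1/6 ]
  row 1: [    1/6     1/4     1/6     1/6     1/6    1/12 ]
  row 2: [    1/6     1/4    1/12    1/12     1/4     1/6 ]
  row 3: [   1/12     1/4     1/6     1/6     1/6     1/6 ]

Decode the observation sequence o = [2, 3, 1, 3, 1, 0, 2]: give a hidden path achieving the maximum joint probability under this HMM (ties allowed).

path = [1, 0, 2, 0, 3, 1, 0]

t=0: δ = [4.167e-02, 6.944e-02, 2.083e-02, 2.778e-02]  (obs o_0=2)
t=1: δ = [7.234e-03, 3.858e-03, 9.645e-04, 1.736e-03]  ψ = [1, 1, 1, 0]  (obs o_1=3)
t=2: δ = [2.512e-04, 3.215e-04, 4.521e-04, 4.521e-04]  ψ = [0, 1, 0, 0]  (obs o_2=1)
t=3: δ = [5.651e-05, 3.140e-05, 9.419e-06, 1.884e-05]  ψ = [2, 3, 3, 2]  (obs o_3=3)
t=4: δ = [1.962e-06, 2.616e-06, 3.532e-06, 3.532e-06]  ψ = [0, 1, 0, 0]  (obs o_4=1)
t=5: δ = [1.472e-07, 2.453e-07, 1.472e-07, 7.359e-08]  ψ = [2, 3, 3, 2]  (obs o_5=0)
t=6: δ = [2.555e-08, 1.363e-08, 3.407e-09, 6.132e-09]  ψ = [1, 1, 1, 0]  (obs o_6=2)
backtrack: best end state = 0; path = [1, 0, 2, 0, 3, 1, 0]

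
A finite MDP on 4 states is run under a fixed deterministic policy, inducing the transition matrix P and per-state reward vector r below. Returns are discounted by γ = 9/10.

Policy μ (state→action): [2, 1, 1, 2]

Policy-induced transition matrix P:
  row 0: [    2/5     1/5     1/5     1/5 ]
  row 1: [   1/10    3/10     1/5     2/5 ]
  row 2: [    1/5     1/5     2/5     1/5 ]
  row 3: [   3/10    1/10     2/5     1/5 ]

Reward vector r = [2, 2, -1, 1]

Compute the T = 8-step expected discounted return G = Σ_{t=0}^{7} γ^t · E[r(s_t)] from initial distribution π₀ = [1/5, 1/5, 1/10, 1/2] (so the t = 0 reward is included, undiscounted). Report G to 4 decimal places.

t=0: π = [0.2000, 0.2000, 0.1000, 0.5000], E[r] = 1.2000, γ^t·E[r] = 1.200000, running G = 1.200000
t=1: π = [0.2700, 0.1700, 0.3200, 0.2400], E[r] = 0.8000, γ^t·E[r] = 0.720000, running G = 1.920000
t=2: π = [0.2610, 0.1930, 0.3120, 0.2340], E[r] = 0.8300, γ^t·E[r] = 0.672300, running G = 2.592300
t=3: π = [0.2563, 0.1959, 0.3092, 0.2386], E[r] = 0.8338, γ^t·E[r] = 0.607840, running G = 3.200140
t=4: π = [0.2555, 0.1957, 0.3096, 0.2392], E[r] = 0.8321, γ^t·E[r] = 0.545967, running G = 3.746107
t=5: π = [0.2555, 0.1957, 0.3097, 0.2391], E[r] = 0.8316, γ^t·E[r] = 0.491057, running G = 4.237165
t=6: π = [0.2554, 0.1957, 0.3098, 0.2391], E[r] = 0.8315, γ^t·E[r] = 0.441911, running G = 4.679075
t=7: π = [0.2554, 0.1957, 0.3098, 0.2391], E[r] = 0.8315, γ^t·E[r] = 0.397715, running G = 5.076790

G = 5.0768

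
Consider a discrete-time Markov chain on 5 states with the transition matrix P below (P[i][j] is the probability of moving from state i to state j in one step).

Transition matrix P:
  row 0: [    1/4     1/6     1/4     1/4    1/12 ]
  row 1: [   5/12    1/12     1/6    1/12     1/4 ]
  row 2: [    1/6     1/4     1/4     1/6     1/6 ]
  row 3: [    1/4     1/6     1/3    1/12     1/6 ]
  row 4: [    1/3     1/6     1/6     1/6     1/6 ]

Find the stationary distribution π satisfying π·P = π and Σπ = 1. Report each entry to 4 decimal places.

π = [0.2722, 0.1720, 0.2359, 0.1616, 0.1583]

Balance equations π_j = Σ_i π_i·P[i][j]:
  π_0 = 1/4·π_0 + 5/12·π_1 + 1/6·π_2 + 1/4·π_3 + 1/3·π_4
  π_1 = 1/6·π_0 + 1/12·π_1 + 1/4·π_2 + 1/6·π_3 + 1/6·π_4
  π_2 = 1/4·π_0 + 1/6·π_1 + 1/4·π_2 + 1/3·π_3 + 1/6·π_4
  π_3 = 1/4·π_0 + 1/12·π_1 + 1/6·π_2 + 1/12·π_3 + 1/6·π_4
  normalize: π_0 + π_1 + π_2 + π_3 + π_4 = 1
Solving the linear system gives exactly π = [3363/12355, 425/2471, 583/2471, 1996/12355, 1956/12355].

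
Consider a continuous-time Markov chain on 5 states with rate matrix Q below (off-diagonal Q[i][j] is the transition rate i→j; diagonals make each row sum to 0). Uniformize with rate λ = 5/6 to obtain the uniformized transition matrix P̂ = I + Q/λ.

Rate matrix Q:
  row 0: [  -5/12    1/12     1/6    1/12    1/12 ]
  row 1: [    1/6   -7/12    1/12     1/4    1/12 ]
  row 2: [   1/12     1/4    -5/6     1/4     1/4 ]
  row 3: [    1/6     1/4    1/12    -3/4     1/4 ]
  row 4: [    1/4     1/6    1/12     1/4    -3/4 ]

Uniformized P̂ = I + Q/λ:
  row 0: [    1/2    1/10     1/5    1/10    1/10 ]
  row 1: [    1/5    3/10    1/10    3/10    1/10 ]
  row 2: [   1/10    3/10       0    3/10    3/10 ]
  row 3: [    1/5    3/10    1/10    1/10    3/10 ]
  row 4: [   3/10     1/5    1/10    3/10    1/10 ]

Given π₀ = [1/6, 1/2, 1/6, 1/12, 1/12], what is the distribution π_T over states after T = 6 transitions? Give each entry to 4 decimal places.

π = [0.2923, 0.2252, 0.1175, 0.2013, 0.1638]

t=0: π = [0.1667, 0.5000, 0.1667, 0.0833, 0.0833]
t=1: π = [0.2417, 0.2583, 0.1000, 0.2500, 0.1500]
t=2: π = [0.2775, 0.2367, 0.1142, 0.2017, 0.1700]
t=3: π = [0.2888, 0.2275, 0.1163, 0.2042, 0.1632]
t=4: π = [0.2913, 0.2259, 0.1173, 0.2014, 0.1641]
t=5: π = [0.2921, 0.2253, 0.1174, 0.2015, 0.1637]
t=6: π = [0.2923, 0.2252, 0.1175, 0.2013, 0.1638]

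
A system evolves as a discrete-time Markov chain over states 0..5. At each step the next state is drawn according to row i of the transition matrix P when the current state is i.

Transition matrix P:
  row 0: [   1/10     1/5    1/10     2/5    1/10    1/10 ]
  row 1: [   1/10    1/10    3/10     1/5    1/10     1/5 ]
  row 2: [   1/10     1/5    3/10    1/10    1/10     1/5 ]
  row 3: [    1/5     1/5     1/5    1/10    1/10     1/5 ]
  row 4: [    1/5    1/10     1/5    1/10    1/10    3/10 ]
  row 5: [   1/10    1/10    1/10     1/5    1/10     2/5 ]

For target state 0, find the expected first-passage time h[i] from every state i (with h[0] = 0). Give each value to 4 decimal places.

First-step conditioning: h[0] = 0; for i ≠ 0, h[i] = 1 + Σ_k P[i][k]·h[k].
  h[1] = 1 + 1/10·h[1] + 3/10·h[2] + 1/5·h[3] + 1/10·h[4] + 1/5·h[5]
  h[2] = 1 + 1/5·h[1] + 3/10·h[2] + 1/10·h[3] + 1/10·h[4] + 1/5·h[5]
  h[3] = 1 + 1/5·h[1] + 1/5·h[2] + 1/10·h[3] + 1/10·h[4] + 1/5·h[5]
  h[4] = 1 + 1/10·h[1] + 1/5·h[2] + 1/10·h[3] + 1/10·h[4] + 3/10·h[5]
  h[5] = 1 + 1/10·h[1] + 1/10·h[2] + 1/5·h[3] + 1/10·h[4] + 2/5·h[5]
Solving the 5×5 linear system over states ≠ 0 gives exactly h = [0, 43600/5461, 44000/5461, 39600/5461, 39590/5461, 43500/5461] (h[0] = 0 is the target).

h = [0.0000, 7.9839, 8.0571, 7.2514, 7.2496, 7.9656]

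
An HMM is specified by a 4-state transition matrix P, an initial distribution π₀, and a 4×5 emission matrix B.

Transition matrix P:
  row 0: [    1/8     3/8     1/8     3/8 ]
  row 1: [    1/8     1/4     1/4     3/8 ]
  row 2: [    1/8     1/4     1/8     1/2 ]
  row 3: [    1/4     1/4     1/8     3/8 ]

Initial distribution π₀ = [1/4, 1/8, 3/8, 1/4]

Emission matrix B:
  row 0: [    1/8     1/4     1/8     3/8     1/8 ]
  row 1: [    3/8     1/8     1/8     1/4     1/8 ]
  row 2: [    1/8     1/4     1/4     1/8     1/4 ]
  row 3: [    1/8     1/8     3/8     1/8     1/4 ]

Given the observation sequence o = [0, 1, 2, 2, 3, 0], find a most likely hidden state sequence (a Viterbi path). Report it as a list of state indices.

t=0: δ = [3.125e-02, 4.688e-02, 4.688e-02, 3.125e-02]  (obs o_0=0)
t=1: δ = [1.953e-03, 1.465e-03, 2.930e-03, 2.930e-03]  ψ = [3, 0, 1, 2]  (obs o_1=1)
t=2: δ = [9.155e-05, 9.155e-05, 9.155e-05, 5.493e-04]  ψ = [3, 0, 1, 2]  (obs o_2=2)
t=3: δ = [1.717e-05, 1.717e-05, 1.717e-05, 7.725e-05]  ψ = [3, 3, 3, 3]  (obs o_3=2)
t=4: δ = [7.242e-06, 4.828e-06, 1.207e-06, 3.621e-06]  ψ = [3, 3, 3, 3]  (obs o_4=3)
t=5: δ = [1.132e-07, 1.018e-06, 1.509e-07, 3.395e-07]  ψ = [0, 0, 1, 0]  (obs o_5=0)
backtrack: best end state = 1; path = [1, 2, 3, 3, 0, 1]

path = [1, 2, 3, 3, 0, 1]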